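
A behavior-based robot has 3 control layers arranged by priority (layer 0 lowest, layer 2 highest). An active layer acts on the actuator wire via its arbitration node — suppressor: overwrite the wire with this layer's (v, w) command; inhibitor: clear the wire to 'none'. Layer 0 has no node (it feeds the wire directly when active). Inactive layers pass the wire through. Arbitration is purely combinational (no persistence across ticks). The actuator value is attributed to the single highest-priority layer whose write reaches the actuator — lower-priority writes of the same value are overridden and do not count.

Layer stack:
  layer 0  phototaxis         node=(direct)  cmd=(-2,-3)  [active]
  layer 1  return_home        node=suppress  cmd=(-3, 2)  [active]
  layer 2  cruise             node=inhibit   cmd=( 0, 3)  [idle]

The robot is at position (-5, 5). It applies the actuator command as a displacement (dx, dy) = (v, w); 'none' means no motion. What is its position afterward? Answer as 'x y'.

-8 7

layer 0 (phototaxis) active — direct: (-2, -3)
layer 1 (return_home) active — suppresses: (-3, 2)
layer 2 (cruise) idle — unchanged: (-3, 2)
→ actuator (-3, 2)
position: (-5, 5) + (-3, 2) = (-8, 7)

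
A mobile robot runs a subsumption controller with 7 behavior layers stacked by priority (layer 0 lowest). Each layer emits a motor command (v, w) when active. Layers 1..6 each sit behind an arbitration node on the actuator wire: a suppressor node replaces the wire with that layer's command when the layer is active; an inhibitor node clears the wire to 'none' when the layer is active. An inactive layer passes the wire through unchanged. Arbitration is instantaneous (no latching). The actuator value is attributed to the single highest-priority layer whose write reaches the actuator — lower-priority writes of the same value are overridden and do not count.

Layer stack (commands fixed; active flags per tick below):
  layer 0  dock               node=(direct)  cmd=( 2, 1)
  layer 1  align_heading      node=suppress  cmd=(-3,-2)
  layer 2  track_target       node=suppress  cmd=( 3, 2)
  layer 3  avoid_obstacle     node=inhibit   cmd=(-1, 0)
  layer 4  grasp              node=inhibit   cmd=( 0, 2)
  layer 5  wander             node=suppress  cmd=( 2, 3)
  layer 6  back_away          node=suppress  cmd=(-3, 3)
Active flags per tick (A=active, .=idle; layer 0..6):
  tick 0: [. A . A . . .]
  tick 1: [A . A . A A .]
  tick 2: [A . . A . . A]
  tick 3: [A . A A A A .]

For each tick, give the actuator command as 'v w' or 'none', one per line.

tick 0:
  layer 0 (dock) idle — none
  layer 1 (align_heading) active — suppresses: (-3, -2)
  layer 2 (track_target) idle — unchanged: (-3, -2)
  layer 3 (avoid_obstacle) active — inhibits: none
  layer 4 (grasp) idle — unchanged: none
  layer 5 (wander) idle — unchanged: none
  layer 6 (back_away) idle — unchanged: none
  → actuator none
tick 1:
  layer 0 (dock) active — direct: (2, 1)
  layer 1 (align_heading) idle — unchanged: (2, 1)
  layer 2 (track_target) active — suppresses: (3, 2)
  layer 3 (avoid_obstacle) idle — unchanged: (3, 2)
  layer 4 (grasp) active — inhibits: none
  layer 5 (wander) active — suppresses: (2, 3)
  layer 6 (back_away) idle — unchanged: (2, 3)
  → actuator (2, 3)
tick 2:
  layer 0 (dock) active — direct: (2, 1)
  layer 1 (align_heading) idle — unchanged: (2, 1)
  layer 2 (track_target) idle — unchanged: (2, 1)
  layer 3 (avoid_obstacle) active — inhibits: none
  layer 4 (grasp) idle — unchanged: none
  layer 5 (wander) idle — unchanged: none
  layer 6 (back_away) active — suppresses: (-3, 3)
  → actuator (-3, 3)
tick 3:
  layer 0 (dock) active — direct: (2, 1)
  layer 1 (align_heading) idle — unchanged: (2, 1)
  layer 2 (track_target) active — suppresses: (3, 2)
  layer 3 (avoid_obstacle) active — inhibits: none
  layer 4 (grasp) active — inhibits: none
  layer 5 (wander) active — suppresses: (2, 3)
  layer 6 (back_away) idle — unchanged: (2, 3)
  → actuator (2, 3)

none
2 3
-3 3
2 3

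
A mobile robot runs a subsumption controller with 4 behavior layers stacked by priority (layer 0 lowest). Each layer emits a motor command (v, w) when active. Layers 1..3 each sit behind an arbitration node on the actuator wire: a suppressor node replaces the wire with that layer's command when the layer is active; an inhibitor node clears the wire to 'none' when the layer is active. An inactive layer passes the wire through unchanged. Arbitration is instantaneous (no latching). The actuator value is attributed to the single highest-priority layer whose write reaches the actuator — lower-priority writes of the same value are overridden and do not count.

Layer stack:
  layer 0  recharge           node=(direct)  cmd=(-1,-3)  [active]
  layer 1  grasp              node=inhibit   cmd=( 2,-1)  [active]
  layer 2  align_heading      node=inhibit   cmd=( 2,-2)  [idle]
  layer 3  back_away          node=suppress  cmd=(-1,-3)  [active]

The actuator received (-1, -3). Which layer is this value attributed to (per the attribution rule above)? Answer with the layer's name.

L0 recharge: active, feeds wire = (-1, -3)
L1 grasp: active, inhibitor → wire = none
L2 align_heading: idle → wire stays none
L3 back_away: active, suppressor → wire = (-1, -3)
actuator = (-1, -3)
last writer: layer 3 = back_away

back_away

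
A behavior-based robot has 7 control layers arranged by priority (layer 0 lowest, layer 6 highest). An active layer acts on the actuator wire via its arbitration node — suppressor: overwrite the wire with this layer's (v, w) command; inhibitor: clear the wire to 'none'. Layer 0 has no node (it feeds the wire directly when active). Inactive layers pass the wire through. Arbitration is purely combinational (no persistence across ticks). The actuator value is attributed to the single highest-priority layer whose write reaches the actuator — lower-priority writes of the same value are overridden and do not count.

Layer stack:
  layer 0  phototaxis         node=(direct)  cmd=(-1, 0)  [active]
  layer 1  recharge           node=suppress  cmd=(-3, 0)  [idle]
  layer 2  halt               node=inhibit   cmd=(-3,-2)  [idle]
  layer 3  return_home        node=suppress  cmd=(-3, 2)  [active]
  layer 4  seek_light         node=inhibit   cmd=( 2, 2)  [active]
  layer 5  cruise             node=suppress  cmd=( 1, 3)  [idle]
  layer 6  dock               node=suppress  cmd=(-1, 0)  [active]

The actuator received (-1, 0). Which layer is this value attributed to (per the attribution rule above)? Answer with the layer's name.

L0 phototaxis: active, feeds wire = (-1, 0)
L1 recharge: idle → wire stays (-1, 0)
L2 halt: idle → wire stays (-1, 0)
L3 return_home: active, suppressor → wire = (-3, 2)
L4 seek_light: active, inhibitor → wire = none
L5 cruise: idle → wire stays none
L6 dock: active, suppressor → wire = (-1, 0)
actuator = (-1, 0)
last writer: layer 6 = dock

dock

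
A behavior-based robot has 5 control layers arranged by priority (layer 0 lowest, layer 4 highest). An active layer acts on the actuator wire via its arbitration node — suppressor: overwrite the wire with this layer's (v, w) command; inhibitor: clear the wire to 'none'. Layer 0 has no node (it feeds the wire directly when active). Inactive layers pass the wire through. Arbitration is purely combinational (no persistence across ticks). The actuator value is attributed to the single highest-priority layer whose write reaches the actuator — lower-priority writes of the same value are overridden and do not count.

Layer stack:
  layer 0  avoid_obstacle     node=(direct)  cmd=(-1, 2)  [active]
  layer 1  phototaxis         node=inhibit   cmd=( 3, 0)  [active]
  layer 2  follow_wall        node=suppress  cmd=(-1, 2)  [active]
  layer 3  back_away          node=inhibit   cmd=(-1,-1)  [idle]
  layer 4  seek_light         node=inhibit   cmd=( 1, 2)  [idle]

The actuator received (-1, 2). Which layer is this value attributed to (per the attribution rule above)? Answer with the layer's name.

follow_wall

[0] avoid_obstacle on; wire := (-1, 2)
[1] phototaxis on (inhibit); wire := none
[2] follow_wall on (suppress); wire := (-1, 2)
[3] back_away off; pass (-1, 2)
[4] seek_light off; pass (-1, 2)
output (-1, 2)
last writer: layer 2 = follow_wall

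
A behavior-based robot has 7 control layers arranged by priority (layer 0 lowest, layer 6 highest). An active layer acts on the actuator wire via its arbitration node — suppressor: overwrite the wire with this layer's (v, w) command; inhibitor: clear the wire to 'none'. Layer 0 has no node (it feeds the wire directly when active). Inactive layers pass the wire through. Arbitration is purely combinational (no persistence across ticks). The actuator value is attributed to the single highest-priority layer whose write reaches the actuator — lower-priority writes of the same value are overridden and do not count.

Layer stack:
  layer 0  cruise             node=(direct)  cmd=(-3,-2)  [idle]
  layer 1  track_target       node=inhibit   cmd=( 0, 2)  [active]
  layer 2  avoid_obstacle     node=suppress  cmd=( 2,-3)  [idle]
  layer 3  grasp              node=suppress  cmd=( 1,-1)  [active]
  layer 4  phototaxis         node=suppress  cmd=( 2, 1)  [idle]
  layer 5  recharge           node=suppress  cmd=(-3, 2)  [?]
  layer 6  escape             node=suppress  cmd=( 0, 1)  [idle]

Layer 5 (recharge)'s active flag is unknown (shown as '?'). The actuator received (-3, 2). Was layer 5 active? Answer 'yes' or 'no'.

yes

If layer 5 is active=yes:
  actuator would be (-3, 2)
If layer 5 is active=no:
  actuator would be (1, -1)
Observed (-3, 2), so layer 5 was active.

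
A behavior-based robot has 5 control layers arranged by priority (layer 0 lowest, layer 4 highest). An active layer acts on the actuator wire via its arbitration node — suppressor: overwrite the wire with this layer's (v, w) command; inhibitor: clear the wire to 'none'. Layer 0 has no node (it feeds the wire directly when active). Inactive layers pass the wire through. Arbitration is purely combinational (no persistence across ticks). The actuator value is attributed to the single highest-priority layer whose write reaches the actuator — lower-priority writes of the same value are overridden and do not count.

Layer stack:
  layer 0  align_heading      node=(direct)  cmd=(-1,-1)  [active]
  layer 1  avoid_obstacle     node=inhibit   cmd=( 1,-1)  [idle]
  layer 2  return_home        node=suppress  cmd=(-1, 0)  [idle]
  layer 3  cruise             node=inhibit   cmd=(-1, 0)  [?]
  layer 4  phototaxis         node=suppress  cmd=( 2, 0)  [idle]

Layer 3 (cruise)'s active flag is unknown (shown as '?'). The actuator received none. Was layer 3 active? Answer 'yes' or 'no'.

If layer 3 is active=yes:
  actuator would be none
If layer 3 is active=no:
  actuator would be (-1, -1)
Observed none, so layer 3 was active.

yes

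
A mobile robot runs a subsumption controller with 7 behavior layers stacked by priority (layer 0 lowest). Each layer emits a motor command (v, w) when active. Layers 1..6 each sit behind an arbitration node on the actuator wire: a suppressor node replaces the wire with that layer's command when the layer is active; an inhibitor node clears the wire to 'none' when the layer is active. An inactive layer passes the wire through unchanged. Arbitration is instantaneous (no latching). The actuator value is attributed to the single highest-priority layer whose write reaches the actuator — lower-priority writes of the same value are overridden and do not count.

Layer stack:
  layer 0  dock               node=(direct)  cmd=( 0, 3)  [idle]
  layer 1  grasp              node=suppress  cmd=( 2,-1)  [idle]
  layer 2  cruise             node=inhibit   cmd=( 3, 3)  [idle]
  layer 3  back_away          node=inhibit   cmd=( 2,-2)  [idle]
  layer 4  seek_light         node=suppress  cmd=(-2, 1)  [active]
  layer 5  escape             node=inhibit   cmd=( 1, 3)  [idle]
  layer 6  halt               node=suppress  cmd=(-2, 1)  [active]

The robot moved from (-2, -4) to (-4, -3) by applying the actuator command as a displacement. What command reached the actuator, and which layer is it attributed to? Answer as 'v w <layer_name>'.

-2 1 halt

displacement = (-4, -3) − (-2, -4) = (-2, 1)
layer 0 (dock) idle — none
layer 1 (grasp) idle — unchanged: none
layer 2 (cruise) idle — unchanged: none
layer 3 (back_away) idle — unchanged: none
layer 4 (seek_light) active — suppresses: (-2, 1)
layer 5 (escape) idle — unchanged: (-2, 1)
layer 6 (halt) active — suppresses: (-2, 1)
→ actuator (-2, 1) — from layer 6 (halt)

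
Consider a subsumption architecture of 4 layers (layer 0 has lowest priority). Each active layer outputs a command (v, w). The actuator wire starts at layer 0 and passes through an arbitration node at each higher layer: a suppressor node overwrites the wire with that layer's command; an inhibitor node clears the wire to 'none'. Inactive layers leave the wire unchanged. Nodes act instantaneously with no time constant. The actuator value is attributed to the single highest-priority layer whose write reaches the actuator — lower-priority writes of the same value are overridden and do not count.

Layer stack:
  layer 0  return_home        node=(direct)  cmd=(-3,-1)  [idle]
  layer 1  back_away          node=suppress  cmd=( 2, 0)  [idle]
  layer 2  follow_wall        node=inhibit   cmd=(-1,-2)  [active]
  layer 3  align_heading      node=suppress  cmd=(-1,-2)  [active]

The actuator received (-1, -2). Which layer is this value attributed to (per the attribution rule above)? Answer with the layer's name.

align_heading

L0 return_home: idle → wire = none
L1 back_away: idle → wire stays none
L2 follow_wall: active, inhibitor → wire = none
L3 align_heading: active, suppressor → wire = (-1, -2)
actuator = (-1, -2)
last writer: layer 3 = align_heading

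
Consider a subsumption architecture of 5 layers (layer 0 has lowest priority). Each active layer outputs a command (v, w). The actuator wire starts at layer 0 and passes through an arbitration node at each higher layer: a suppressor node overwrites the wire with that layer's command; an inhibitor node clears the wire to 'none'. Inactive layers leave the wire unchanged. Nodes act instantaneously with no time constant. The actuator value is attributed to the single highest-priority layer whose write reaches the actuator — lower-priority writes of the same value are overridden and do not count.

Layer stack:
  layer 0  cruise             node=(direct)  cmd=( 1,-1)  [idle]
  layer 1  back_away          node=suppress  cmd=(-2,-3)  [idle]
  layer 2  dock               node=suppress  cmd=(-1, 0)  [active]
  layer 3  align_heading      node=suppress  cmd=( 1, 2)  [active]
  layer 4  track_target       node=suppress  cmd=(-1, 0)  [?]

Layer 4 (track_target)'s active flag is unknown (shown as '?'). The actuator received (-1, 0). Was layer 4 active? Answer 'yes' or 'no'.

If layer 4 is active=yes:
  actuator would be (-1, 0)
If layer 4 is active=no:
  actuator would be (1, 2)
Observed (-1, 0), so layer 4 was active.

yes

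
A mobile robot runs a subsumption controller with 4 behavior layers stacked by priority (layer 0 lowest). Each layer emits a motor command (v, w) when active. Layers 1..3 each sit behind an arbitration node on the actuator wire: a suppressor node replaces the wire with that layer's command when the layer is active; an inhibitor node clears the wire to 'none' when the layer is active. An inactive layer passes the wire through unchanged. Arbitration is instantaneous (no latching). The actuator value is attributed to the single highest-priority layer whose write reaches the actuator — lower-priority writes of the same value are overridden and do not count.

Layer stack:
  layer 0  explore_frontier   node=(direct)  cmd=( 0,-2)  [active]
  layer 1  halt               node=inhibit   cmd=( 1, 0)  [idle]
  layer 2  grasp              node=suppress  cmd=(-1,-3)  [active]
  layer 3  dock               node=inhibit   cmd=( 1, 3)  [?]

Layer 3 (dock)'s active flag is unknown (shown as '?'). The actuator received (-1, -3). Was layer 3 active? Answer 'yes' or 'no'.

If layer 3 is active=yes:
  actuator would be none
If layer 3 is active=no:
  actuator would be (-1, -3)
Observed (-1, -3), so layer 3 was idle.

no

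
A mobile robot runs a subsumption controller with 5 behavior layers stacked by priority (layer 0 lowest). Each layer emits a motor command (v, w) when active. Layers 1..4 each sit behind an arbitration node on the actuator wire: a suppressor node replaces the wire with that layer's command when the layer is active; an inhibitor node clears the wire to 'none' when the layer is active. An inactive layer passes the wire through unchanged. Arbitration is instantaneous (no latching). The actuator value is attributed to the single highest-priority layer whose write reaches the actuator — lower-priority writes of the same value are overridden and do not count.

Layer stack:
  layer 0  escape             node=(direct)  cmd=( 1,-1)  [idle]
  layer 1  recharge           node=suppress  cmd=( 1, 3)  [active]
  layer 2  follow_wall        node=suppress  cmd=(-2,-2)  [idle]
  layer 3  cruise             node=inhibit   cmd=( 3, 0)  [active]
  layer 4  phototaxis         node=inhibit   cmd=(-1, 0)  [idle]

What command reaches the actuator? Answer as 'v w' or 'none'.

layer 0 (escape) idle — none
layer 1 (recharge) active — suppresses: (1, 3)
layer 2 (follow_wall) idle — unchanged: (1, 3)
layer 3 (cruise) active — inhibits: none
layer 4 (phototaxis) idle — unchanged: none
→ actuator none

none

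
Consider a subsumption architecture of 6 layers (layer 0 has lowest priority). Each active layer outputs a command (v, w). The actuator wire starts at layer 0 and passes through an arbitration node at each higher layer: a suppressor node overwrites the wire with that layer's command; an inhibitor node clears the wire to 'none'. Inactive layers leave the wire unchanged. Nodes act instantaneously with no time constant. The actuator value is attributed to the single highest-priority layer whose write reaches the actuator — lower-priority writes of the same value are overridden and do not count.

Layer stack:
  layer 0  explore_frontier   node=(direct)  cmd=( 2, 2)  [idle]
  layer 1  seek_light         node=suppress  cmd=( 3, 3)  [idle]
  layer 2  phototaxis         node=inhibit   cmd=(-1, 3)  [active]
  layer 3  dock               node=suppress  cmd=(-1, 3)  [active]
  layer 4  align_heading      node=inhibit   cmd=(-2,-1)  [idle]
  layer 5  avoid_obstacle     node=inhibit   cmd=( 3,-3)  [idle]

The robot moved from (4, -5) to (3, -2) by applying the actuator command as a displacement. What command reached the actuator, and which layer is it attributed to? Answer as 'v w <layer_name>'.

-1 3 dock

displacement = (3, -2) − (4, -5) = (-1, 3)
L0 explore_frontier: idle → wire = none
L1 seek_light: idle → wire stays none
L2 phototaxis: active, inhibitor → wire = none
L3 dock: active, suppressor → wire = (-1, 3)
L4 align_heading: idle → wire stays (-1, 3)
L5 avoid_obstacle: idle → wire stays (-1, 3)
actuator = (-1, 3) — from layer 3 (dock)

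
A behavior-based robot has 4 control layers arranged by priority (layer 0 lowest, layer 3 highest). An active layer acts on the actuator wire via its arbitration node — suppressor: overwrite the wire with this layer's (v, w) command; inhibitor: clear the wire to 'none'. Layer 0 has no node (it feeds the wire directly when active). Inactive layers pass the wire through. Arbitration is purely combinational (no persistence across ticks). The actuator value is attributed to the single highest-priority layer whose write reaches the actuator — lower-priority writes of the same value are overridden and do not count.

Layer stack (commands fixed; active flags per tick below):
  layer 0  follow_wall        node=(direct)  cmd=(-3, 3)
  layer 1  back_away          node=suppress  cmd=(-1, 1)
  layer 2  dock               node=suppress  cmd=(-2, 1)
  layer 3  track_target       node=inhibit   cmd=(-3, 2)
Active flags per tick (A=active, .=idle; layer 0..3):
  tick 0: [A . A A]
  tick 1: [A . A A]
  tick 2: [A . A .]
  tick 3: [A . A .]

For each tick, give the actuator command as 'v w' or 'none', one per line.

tick 0:
  L0 follow_wall: active, feeds wire = (-3, 3)
  L1 back_away: idle → wire stays (-3, 3)
  L2 dock: active, suppressor → wire = (-2, 1)
  L3 track_target: active, inhibitor → wire = none
  actuator = none
tick 1:
  L0 follow_wall: active, feeds wire = (-3, 3)
  L1 back_away: idle → wire stays (-3, 3)
  L2 dock: active, suppressor → wire = (-2, 1)
  L3 track_target: active, inhibitor → wire = none
  actuator = none
tick 2:
  L0 follow_wall: active, feeds wire = (-3, 3)
  L1 back_away: idle → wire stays (-3, 3)
  L2 dock: active, suppressor → wire = (-2, 1)
  L3 track_target: idle → wire stays (-2, 1)
  actuator = (-2, 1)
tick 3:
  L0 follow_wall: active, feeds wire = (-3, 3)
  L1 back_away: idle → wire stays (-3, 3)
  L2 dock: active, suppressor → wire = (-2, 1)
  L3 track_target: idle → wire stays (-2, 1)
  actuator = (-2, 1)

none
none
-2 1
-2 1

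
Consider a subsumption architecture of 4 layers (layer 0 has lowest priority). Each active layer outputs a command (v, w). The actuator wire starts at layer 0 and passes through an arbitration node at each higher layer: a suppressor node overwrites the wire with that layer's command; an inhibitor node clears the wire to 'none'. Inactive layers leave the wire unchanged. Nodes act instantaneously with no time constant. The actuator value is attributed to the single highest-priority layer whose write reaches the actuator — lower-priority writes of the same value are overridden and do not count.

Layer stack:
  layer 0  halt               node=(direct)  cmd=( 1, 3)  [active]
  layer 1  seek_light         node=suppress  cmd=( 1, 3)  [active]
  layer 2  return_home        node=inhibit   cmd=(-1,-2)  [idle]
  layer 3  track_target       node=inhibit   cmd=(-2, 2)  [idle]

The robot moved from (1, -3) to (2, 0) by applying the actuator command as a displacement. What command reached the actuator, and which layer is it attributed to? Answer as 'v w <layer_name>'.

displacement = (2, 0) − (1, -3) = (1, 3)
L0 halt: active, feeds wire = (1, 3)
L1 seek_light: active, suppressor → wire = (1, 3)
L2 return_home: idle → wire stays (1, 3)
L3 track_target: idle → wire stays (1, 3)
actuator = (1, 3) — from layer 1 (seek_light)

1 3 seek_light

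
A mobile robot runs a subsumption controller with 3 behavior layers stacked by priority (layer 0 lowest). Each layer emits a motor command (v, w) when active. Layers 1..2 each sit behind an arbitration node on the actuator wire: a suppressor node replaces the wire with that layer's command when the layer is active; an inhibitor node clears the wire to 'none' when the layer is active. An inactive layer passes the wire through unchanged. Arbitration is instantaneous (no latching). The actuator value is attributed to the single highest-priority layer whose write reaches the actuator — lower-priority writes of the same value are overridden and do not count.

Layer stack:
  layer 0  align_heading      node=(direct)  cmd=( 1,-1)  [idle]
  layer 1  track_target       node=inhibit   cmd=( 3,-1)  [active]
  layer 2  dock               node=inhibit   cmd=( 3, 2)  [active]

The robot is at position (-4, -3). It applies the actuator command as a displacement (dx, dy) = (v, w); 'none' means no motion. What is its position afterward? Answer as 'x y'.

L0 align_heading: idle → wire = none
L1 track_target: active, inhibitor → wire = none
L2 dock: active, inhibitor → wire = none
actuator = none
position: (-4, -3) + none = (-4, -3)

-4 -3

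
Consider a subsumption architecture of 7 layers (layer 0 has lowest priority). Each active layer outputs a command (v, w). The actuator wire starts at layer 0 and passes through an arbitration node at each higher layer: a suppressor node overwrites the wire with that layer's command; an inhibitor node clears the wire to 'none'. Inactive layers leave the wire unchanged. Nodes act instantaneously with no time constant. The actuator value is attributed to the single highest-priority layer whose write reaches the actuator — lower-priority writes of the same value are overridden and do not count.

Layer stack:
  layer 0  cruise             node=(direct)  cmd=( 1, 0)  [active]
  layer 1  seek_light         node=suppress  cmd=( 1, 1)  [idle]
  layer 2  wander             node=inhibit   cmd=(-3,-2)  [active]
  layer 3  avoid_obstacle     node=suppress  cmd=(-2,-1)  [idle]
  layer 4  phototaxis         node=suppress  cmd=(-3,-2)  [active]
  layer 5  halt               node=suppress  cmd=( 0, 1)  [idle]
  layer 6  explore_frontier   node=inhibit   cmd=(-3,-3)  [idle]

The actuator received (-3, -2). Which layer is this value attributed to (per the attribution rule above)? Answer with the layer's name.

phototaxis

layer 0 (cruise) active — direct: (1, 0)
layer 1 (seek_light) idle — unchanged: (1, 0)
layer 2 (wander) active — inhibits: none
layer 3 (avoid_obstacle) idle — unchanged: none
layer 4 (phototaxis) active — suppresses: (-3, -2)
layer 5 (halt) idle — unchanged: (-3, -2)
layer 6 (explore_frontier) idle — unchanged: (-3, -2)
→ actuator (-3, -2)
last writer: layer 4 = phototaxis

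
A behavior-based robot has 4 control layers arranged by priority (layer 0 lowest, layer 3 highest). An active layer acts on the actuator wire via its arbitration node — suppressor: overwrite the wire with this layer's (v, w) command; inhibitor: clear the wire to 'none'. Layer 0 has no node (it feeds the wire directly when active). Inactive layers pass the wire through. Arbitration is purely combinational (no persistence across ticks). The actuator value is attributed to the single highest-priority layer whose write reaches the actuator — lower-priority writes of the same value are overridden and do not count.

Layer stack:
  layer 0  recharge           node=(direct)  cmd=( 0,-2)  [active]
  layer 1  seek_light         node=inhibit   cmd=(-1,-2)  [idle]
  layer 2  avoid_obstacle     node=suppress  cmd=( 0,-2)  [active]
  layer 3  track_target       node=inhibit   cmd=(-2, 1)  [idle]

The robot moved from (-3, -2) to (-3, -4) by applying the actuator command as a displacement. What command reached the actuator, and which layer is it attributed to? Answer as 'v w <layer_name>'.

displacement = (-3, -4) − (-3, -2) = (0, -2)
layer 0 (recharge) active — direct: (0, -2)
layer 1 (seek_light) idle — unchanged: (0, -2)
layer 2 (avoid_obstacle) active — suppresses: (0, -2)
layer 3 (track_target) idle — unchanged: (0, -2)
→ actuator (0, -2) — from layer 2 (avoid_obstacle)

0 -2 avoid_obstacle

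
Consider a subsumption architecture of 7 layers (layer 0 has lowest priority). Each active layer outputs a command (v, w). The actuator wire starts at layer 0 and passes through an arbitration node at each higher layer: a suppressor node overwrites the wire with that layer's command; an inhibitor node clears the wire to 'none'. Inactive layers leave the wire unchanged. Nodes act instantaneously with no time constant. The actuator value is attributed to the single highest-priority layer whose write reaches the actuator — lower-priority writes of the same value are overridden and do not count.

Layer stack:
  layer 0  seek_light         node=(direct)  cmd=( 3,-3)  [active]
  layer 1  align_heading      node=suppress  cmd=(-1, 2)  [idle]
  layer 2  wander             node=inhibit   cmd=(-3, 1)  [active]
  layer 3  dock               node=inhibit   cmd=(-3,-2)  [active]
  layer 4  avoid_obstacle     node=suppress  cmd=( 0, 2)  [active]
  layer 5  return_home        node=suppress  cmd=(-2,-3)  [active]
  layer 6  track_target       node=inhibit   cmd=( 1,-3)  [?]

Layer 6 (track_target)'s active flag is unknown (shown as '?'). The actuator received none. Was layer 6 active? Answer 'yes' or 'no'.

yes

If layer 6 is active=yes:
  actuator would be none
If layer 6 is active=no:
  actuator would be (-2, -3)
Observed none, so layer 6 was active.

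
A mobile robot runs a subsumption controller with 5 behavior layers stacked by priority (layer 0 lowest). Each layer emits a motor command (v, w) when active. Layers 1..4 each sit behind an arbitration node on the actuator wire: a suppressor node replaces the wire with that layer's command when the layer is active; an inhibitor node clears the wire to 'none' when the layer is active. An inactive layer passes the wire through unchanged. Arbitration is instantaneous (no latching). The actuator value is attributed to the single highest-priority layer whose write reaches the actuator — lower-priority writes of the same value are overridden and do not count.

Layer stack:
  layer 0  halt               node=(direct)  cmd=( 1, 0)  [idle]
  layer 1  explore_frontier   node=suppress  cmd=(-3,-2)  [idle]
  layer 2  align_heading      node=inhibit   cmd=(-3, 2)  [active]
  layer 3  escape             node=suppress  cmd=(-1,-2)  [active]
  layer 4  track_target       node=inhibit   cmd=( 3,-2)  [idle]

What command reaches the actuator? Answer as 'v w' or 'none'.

-1 -2

layer 0 (halt) idle — none
layer 1 (explore_frontier) idle — unchanged: none
layer 2 (align_heading) active — inhibits: none
layer 3 (escape) active — suppresses: (-1, -2)
layer 4 (track_target) idle — unchanged: (-1, -2)
→ actuator (-1, -2)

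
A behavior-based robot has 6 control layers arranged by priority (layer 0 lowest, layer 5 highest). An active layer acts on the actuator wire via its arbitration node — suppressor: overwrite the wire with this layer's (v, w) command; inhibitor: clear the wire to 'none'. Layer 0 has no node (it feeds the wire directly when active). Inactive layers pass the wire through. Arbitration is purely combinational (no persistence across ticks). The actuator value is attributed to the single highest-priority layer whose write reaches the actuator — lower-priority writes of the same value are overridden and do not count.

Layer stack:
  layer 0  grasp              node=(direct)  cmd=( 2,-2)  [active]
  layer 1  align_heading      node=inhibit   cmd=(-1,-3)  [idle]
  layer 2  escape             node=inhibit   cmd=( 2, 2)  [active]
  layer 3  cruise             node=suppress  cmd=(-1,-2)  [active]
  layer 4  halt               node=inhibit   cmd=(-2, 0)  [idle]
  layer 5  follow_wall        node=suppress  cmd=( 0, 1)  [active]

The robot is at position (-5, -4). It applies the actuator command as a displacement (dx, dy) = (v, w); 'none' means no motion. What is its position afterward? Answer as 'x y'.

-5 -3

[0] grasp on; wire := (2, -2)
[1] align_heading off; pass (2, -2)
[2] escape on (inhibit); wire := none
[3] cruise on (suppress); wire := (-1, -2)
[4] halt off; pass (-1, -2)
[5] follow_wall on (suppress); wire := (0, 1)
output (0, 1)
position: (-5, -4) + (0, 1) = (-5, -3)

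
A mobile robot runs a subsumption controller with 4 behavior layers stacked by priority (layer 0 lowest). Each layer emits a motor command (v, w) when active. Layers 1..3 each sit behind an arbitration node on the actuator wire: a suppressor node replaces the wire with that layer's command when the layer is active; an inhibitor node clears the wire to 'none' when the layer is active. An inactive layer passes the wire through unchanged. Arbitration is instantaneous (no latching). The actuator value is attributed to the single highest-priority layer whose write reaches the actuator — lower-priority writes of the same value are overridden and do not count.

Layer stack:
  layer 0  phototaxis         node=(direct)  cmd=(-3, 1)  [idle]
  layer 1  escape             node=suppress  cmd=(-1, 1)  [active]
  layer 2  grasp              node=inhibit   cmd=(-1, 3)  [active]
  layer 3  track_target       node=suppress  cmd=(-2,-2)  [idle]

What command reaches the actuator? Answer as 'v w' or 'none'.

none

[0] phototaxis off; wire := none
[1] escape on (suppress); wire := (-1, 1)
[2] grasp on (inhibit); wire := none
[3] track_target off; pass none
output none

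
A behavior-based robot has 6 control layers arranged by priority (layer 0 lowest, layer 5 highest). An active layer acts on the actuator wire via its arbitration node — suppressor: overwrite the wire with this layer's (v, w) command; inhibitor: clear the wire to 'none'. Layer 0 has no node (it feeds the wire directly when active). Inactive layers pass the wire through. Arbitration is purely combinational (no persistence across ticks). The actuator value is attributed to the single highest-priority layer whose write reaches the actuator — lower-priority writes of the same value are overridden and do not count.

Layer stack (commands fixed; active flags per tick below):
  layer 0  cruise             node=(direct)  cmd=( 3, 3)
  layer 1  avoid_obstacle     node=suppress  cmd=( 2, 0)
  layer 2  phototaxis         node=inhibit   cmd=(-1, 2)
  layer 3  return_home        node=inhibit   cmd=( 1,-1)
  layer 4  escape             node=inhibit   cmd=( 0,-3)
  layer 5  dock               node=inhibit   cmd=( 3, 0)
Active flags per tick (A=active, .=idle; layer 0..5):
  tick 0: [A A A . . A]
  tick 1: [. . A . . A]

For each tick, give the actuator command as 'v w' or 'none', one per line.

none
none

tick 0:
  layer 0 (cruise) active — direct: (3, 3)
  layer 1 (avoid_obstacle) active — suppresses: (2, 0)
  layer 2 (phototaxis) active — inhibits: none
  layer 3 (return_home) idle — unchanged: none
  layer 4 (escape) idle — unchanged: none
  layer 5 (dock) active — inhibits: none
  → actuator none
tick 1:
  layer 0 (cruise) idle — none
  layer 1 (avoid_obstacle) idle — unchanged: none
  layer 2 (phototaxis) active — inhibits: none
  layer 3 (return_home) idle — unchanged: none
  layer 4 (escape) idle — unchanged: none
  layer 5 (dock) active — inhibits: none
  → actuator none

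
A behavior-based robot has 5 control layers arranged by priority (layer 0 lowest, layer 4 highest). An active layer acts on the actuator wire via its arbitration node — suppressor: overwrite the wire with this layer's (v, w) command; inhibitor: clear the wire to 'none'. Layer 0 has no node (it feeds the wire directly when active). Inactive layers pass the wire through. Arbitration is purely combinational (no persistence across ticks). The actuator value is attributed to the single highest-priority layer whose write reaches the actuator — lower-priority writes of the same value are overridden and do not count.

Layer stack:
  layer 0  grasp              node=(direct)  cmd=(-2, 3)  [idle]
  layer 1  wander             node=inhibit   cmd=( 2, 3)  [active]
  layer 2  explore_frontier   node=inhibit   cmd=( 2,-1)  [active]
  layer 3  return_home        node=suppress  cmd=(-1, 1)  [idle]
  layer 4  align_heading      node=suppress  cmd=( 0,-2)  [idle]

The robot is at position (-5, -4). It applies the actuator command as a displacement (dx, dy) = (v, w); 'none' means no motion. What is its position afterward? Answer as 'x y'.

-5 -4

L0 grasp: idle → wire = none
L1 wander: active, inhibitor → wire = none
L2 explore_frontier: active, inhibitor → wire = none
L3 return_home: idle → wire stays none
L4 align_heading: idle → wire stays none
actuator = none
position: (-5, -4) + none = (-5, -4)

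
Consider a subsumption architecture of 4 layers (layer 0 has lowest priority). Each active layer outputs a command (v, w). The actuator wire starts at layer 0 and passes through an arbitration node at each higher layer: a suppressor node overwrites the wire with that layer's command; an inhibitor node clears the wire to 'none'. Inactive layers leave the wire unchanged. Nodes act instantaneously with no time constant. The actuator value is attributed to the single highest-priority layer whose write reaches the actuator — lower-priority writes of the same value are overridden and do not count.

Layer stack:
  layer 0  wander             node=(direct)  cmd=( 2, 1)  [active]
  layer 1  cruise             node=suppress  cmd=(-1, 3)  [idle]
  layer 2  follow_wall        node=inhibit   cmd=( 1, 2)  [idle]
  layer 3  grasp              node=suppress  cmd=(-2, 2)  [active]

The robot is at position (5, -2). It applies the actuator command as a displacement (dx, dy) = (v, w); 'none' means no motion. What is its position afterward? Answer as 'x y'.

[0] wander on; wire := (2, 1)
[1] cruise off; pass (2, 1)
[2] follow_wall off; pass (2, 1)
[3] grasp on (suppress); wire := (-2, 2)
output (-2, 2)
position: (5, -2) + (-2, 2) = (3, 0)

3 0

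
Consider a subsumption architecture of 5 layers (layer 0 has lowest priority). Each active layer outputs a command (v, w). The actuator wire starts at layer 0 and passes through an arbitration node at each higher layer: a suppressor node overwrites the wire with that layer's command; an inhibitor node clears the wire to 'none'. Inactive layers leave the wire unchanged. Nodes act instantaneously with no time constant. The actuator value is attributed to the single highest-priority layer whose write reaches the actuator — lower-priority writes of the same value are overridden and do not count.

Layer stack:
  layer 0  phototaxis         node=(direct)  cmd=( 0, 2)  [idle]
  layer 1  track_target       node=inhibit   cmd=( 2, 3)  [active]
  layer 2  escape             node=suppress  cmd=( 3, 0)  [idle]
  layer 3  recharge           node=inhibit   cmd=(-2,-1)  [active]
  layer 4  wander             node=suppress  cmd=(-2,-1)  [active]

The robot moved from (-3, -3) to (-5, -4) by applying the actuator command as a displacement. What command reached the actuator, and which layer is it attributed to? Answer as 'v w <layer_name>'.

-2 -1 wander

displacement = (-5, -4) − (-3, -3) = (-2, -1)
[0] phototaxis off; wire := none
[1] track_target on (inhibit); wire := none
[2] escape off; pass none
[3] recharge on (inhibit); wire := none
[4] wander on (suppress); wire := (-2, -1)
output (-2, -1) — from layer 4 (wander)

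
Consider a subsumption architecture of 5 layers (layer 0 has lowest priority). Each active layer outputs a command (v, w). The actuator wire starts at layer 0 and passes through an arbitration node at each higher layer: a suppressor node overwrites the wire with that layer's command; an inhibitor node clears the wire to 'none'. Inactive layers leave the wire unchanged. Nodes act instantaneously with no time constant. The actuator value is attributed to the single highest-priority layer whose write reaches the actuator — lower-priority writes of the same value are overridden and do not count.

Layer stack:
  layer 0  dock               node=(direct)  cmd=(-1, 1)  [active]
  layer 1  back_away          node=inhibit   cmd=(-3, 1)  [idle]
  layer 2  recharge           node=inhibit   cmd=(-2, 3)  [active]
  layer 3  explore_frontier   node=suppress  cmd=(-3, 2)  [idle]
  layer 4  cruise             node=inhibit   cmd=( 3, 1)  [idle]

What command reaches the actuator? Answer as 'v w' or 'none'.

none

[0] dock on; wire := (-1, 1)
[1] back_away off; pass (-1, 1)
[2] recharge on (inhibit); wire := none
[3] explore_frontier off; pass none
[4] cruise off; pass none
output none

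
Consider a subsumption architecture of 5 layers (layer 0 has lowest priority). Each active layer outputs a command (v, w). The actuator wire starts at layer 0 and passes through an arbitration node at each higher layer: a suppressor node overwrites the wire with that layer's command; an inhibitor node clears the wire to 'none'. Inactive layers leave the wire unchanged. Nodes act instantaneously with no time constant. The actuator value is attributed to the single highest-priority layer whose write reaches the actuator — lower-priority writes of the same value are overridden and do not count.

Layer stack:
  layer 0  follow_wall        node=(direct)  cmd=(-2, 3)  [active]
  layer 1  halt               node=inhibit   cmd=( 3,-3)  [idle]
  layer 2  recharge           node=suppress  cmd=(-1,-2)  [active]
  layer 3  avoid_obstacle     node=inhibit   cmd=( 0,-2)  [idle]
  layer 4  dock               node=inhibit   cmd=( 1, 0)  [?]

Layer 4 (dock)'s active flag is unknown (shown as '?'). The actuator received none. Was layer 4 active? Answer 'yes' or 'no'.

yes

If layer 4 is active=yes:
  actuator would be none
If layer 4 is active=no:
  actuator would be (-1, -2)
Observed none, so layer 4 was active.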